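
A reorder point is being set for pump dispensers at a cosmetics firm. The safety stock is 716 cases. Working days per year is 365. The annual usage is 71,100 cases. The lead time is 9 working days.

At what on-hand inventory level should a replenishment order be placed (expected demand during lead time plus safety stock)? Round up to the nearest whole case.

2,470 cases

Daily demand d = 71,100 / 365 = 194.795 cases/day
Demand during lead time = 194.795 × 9 = 1,753.15
Reorder point = 1,753.15 + 716 = 2,469.15 → round up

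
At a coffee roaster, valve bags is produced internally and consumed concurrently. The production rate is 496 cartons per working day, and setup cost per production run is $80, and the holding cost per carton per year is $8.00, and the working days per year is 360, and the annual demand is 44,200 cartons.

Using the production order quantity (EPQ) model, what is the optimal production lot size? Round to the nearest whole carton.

1,084 cartons

Daily demand d = 44,200/360 = 122.778; p = 496; 1 − d/p = 0.75246
EPQ = √(2DS / (H(1 − d/p)))
    = √(2 × 44,200 × 80 / (8 × 0.75246)) ≈ 1,083.89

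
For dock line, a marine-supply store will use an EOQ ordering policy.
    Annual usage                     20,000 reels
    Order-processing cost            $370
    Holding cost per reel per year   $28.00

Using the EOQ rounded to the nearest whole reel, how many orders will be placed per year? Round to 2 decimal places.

27.51 orders per year

Q* = √(2·D·S / H) = √(2·20,000·370 / 28) = √528,571.4 ≈ 727.03 → Q = 727
N = D/Q = 20,000/727 ≈ 27.510 orders/yr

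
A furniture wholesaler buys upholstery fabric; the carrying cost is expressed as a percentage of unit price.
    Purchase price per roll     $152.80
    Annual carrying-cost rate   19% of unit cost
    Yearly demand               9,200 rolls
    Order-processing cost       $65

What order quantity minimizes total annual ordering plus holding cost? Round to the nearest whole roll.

203 rolls

Holding cost per roll per year: H = 19% × $152.8 = $29.0320
Q* = √(2·D·S / H) = √(2·9,200·65 / 29.032) = √41,195.9 ≈ 202.97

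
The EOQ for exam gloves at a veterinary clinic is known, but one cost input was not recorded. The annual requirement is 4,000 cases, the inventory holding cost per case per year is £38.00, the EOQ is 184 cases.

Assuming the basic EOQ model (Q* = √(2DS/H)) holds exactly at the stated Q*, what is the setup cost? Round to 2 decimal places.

EOQ relation: Q² = 2DS/H, so rearrange for the unknown.
S = Q²H / (2D) = 184² × 38 / (2 × 4,000) = 160.8160

£160.82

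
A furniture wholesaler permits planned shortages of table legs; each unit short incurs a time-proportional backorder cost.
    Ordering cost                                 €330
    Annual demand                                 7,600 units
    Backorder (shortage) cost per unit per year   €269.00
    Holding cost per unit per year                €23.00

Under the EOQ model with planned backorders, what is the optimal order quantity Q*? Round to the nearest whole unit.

Q* = √(2DS/H) · √((H + b)/b)
   = √(2 × 7,600 × 330 / 23) · √((23 + 269) / 269)
   = 466.998 × 1.0419 ≈ 486.55

487 units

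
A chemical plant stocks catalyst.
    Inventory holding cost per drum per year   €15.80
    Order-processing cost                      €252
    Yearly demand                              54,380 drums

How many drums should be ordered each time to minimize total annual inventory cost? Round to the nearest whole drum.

1,317 drums

Q* = √(2·D·S / H) = √(2·54,380·252 / 15.8) = √1,734,653.2 ≈ 1,317.06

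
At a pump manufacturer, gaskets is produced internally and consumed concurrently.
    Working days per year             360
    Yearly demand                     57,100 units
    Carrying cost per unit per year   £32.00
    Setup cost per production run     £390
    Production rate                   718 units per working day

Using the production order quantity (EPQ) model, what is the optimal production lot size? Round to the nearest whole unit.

1,337 units

Daily demand d = 57,100/360 = 158.611; p = 718; 1 − d/p = 0.77909
EPQ = √(2DS / (H(1 − d/p)))
    = √(2 × 57,100 × 390 / (32 × 0.77909)) ≈ 1,336.58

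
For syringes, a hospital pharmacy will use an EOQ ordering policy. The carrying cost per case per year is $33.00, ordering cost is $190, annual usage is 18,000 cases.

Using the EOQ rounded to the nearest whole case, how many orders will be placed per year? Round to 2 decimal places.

39.56 orders per year

Optimal lot size Q* = (2 × 18,000 × $190 / $33)^½ ≈ 455.27 → Q = 455
Orders per year = D/Q = 18,000 / 455 = 39.560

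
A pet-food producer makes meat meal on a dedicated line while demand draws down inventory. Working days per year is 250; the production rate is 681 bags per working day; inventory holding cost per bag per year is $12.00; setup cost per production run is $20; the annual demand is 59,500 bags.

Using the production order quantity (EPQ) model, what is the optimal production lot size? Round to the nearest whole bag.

552 bags

Daily demand d = 59,500/250 = 238.000; p = 681; 1 − d/p = 0.65051
EPQ = √(2DS / (H(1 − d/p)))
    = √(2 × 59,500 × 20 / (12 × 0.65051)) ≈ 552.17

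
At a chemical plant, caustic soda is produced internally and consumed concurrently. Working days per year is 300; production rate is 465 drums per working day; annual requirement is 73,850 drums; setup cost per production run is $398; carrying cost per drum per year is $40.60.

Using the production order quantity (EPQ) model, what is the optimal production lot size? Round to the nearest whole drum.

1,754 drums

d = 73,850/300 = 246.1667 drums/day;  effective holding cost H(1 − d/p) = 40.6·(1 − 246.1667/465) = 19.10674
Q* = √(2DS / H_eff) = √(2·73,850·398 / 19.10674) ≈ 1,754.04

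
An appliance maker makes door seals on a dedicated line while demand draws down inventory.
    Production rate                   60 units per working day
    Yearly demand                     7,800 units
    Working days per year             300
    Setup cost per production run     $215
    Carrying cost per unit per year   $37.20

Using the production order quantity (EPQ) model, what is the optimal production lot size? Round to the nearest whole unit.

Daily demand d = 7,800/300 = 26.000; p = 60; 1 − d/p = 0.56667
EPQ = √(2DS / (H(1 − d/p)))
    = √(2 × 7,800 × 215 / (37.2 × 0.56667)) ≈ 398.88

399 units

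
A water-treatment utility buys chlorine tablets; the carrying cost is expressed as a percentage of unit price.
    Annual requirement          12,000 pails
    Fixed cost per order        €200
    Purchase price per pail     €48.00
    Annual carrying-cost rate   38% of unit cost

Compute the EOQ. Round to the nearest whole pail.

513 pails

Holding cost per pail per year: H = 38% × €48 = €18.2400
EOQ = √(2DS/H) = √(2 × 12,000 × 200 / 18.24)
    = √(263,157.89) ≈ 512.99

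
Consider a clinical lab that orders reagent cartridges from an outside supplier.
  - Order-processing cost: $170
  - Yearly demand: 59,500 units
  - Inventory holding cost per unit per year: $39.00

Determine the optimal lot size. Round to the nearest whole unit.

720 units

Optimal lot size Q* = (2 × 59,500 × $170 / $39)^½ ≈ 720.22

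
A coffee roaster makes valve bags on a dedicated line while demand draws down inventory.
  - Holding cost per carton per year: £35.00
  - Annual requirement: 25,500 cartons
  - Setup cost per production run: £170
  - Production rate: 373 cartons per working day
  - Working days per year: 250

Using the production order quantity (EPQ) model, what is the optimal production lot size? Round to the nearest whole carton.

584 cartons

d = 25,500/250 = 102.0000 cartons/day;  effective holding cost H(1 − d/p) = 35·(1 − 102.0000/373) = 25.42895
Q* = √(2DS / H_eff) = √(2·25,500·170 / 25.42895) ≈ 583.91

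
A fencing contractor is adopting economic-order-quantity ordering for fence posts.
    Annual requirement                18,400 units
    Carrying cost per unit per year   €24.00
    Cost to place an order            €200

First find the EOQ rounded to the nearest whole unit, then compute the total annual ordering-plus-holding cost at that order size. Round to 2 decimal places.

EOQ = √(2DS/H) = √(2 × 18,400 × 200 / 24)
    = √(306,666.67) ≈ 553.77 → Q = 554 units
Ordering: D/Q × S = 18,400/554 × €200 = €6,642.60
Holding:  Q/2 × H = 554/2 × €24 = €6,648.00
Total = €6,642.60 + €6,648.00 = €13,290.60

€13,290.60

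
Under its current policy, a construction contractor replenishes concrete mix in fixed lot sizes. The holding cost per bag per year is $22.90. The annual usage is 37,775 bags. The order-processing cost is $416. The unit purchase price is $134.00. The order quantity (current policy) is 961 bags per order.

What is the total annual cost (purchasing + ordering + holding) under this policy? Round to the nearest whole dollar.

Annual ordering cost = (D/Q)·S = (37,775/961) × 416 = $16,352.13
Annual holding cost  = (Q/2)·H = (961/2) × 22.9 = $11,003.45
Purchase cost = D·C = 37,775 × 134 = $5,061,850.00
Total = $16,352.13 + $11,003.45 + $5,061,850.00 = $5,089,205.58

$5,089,206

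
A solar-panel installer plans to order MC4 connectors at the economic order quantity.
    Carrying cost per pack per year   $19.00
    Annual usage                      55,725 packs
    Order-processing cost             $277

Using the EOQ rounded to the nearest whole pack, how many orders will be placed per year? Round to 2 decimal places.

43.71 orders per year

Q* = √(2·D·S / H) = √(2·55,725·277 / 19) = √1,624,823.7 ≈ 1,274.69 → Q = 1,275
N = D/Q = 55,725/1,275 ≈ 43.706 orders/yr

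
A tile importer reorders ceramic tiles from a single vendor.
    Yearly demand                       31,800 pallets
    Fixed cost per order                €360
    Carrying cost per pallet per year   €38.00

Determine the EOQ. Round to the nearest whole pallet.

EOQ = √(2DS/H) = √(2 × 31,800 × 360 / 38)
    = √(602,526.32) ≈ 776.23

776 pallets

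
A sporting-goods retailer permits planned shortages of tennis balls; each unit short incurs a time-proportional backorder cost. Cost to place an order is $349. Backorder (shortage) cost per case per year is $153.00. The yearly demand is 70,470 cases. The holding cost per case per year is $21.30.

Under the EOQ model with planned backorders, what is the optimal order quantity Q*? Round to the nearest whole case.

1,622 cases

Basic EOQ = √(2·70,470·349/21.3) = 1,519.638
Backorder adjustment √((H+b)/b) = √((21.3+153)/153) = 1.0673
Q* = 1,519.638 × 1.0673 ≈ 1,621.97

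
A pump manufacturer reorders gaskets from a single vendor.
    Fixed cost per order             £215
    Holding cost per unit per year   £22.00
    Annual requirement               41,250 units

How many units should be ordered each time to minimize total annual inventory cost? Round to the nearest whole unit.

EOQ = √(2DS/H) = √(2 × 41,250 × 215 / 22)
    = √(806,250.00) ≈ 897.91

898 units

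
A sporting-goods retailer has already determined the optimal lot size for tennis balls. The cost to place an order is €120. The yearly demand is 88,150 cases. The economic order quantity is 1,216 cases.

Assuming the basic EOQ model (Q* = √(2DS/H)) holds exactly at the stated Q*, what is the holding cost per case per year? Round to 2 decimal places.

€14.31

EOQ relation: Q² = 2DS/H, so rearrange for the unknown.
H = 2DS / Q² = 2 × 88,150 × 120 / 1,216² = 14.3076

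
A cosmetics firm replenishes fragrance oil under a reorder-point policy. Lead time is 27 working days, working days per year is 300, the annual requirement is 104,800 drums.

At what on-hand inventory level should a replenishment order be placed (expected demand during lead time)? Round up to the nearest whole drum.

Daily demand d = 104,800 / 300 = 349.333 drums/day
Demand during lead time = 349.333 × 27 = 9,432.00
Reorder point = 9,432.00 → round up

9,432 drums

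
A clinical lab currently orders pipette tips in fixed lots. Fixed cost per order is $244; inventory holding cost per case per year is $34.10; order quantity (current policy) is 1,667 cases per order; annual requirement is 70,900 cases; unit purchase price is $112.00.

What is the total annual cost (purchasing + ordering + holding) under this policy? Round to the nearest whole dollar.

$7,979,600

Annual ordering cost = (D/Q)·S = (70,900/1,667) × 244 = $10,377.68
Annual holding cost  = (Q/2)·H = (1,667/2) × 34.1 = $28,422.35
Purchase cost = D·C = 70,900 × 112 = $7,940,800.00
Total = $10,377.68 + $28,422.35 + $7,940,800.00 = $7,979,600.03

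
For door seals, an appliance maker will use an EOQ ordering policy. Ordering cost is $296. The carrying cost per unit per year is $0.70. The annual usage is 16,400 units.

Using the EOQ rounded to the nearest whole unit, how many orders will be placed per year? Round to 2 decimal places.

4.40 orders per year

2DS/H = 2·16,400·296/0.7 = 13,869,714.29
EOQ = √13,869,714.29 ≈ 3,724.21 → Q = 3,724
N = D/Q = 16,400/3,724 ≈ 4.404 orders/yr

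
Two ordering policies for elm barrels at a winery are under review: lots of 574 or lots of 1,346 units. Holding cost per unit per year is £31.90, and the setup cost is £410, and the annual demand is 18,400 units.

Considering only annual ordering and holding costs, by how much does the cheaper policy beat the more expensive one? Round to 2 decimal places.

£4,775.30

TC(Q) = (D/Q)S + (Q/2)H
TC(574) = (18,400/574)×410 + (574/2)×31.9 = £22,298.16
TC(1,346) = (18,400/1,346)×410 + (1,346/2)×31.9 = £27,073.45
Lots of 574 are cheaper by £4,775.30.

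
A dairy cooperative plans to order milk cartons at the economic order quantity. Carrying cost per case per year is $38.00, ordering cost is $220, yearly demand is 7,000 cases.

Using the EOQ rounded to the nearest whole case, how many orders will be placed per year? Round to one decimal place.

2DS/H = 2·7,000·220/38 = 81,052.63
EOQ = √81,052.63 ≈ 284.70 → Q = 285
Orders per year = D/Q = 7,000 / 285 = 24.561

24.6 orders per year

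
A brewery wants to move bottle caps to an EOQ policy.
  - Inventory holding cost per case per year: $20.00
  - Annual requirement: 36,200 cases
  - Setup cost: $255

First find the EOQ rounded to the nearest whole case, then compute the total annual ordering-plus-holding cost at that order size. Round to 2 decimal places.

$19,215.62

Q* = √(2·D·S / H) = √(2·36,200·255 / 20) = √923,100.0 ≈ 960.78 → Q = 961 cases
Annual ordering cost = (D/Q)·S = (36,200/961) × 255 = $9,605.62
Annual holding cost  = (Q/2)·H = (961/2) × 20 = $9,610.00
Total = $9,605.62 + $9,610.00 = $19,215.62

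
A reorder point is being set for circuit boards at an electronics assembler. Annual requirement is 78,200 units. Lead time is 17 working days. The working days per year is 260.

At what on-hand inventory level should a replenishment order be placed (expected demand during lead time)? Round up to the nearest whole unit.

Daily demand d = 78,200 / 260 = 300.769 units/day
Demand during lead time = 300.769 × 17 = 5,113.08
Reorder point = 5,113.08 → round up

5,114 units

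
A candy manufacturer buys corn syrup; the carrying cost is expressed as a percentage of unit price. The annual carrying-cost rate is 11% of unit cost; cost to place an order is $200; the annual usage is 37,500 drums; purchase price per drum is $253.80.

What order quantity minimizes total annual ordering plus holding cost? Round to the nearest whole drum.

733 drums

H = i·C = 0.11 × $253.8 = $27.9180 per drum-year
Q* = √(2·D·S / H) = √(2·37,500·200 / 27.918) = √537,287.8 ≈ 733.00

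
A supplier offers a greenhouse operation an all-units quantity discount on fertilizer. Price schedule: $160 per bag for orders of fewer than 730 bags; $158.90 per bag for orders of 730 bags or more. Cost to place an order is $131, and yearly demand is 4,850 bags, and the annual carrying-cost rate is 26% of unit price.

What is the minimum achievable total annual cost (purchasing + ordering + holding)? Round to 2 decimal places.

$783,270.57

H₁ = 26%×$160 = $41.6000;  H₂ = 26%×$158.90 = $41.3140
EOQ₁ = √(2×4,850×131/41.6000) = 174.77  (< 730, feasible at tier 1)
EOQ₂ = √(2×4,850×131/41.3140) = 175.38  (< 730 → use Q = 730 at tier-2 price)
TC(tier 1 (EOQ₁), Q≈174.8) = $783,270.57
TC(tier 2, Q≈730.0) = $786,614.95
Minimum at tier 1 (EOQ₁): $783,270.57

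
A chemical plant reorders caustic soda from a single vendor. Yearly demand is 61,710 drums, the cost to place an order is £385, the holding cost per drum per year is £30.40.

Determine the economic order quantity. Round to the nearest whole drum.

1,250 drums

2DS/H = 2·61,710·385/30.4 = 1,563,049.34
EOQ = √1,563,049.34 ≈ 1,250.22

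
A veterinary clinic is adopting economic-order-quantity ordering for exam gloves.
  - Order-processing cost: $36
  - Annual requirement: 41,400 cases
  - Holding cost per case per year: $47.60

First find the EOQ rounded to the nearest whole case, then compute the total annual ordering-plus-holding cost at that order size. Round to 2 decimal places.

Q* = √(2·D·S / H) = √(2·41,400·36 / 47.6) = √62,621.8 ≈ 250.24 → Q = 250 cases
Annual ordering cost = (D/Q)·S = (41,400/250) × 36 = $5,961.60
Annual holding cost  = (Q/2)·H = (250/2) × 47.6 = $5,950.00
Total = $5,961.60 + $5,950.00 = $11,911.60

$11,911.60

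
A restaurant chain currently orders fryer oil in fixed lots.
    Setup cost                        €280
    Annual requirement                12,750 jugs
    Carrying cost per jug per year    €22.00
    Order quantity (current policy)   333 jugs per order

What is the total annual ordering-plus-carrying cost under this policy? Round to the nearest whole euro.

Ordering: D/Q × S = 12,750/333 × €280 = €10,720.72
Holding:  Q/2 × H = 333/2 × €22 = €3,663.00
Total = €10,720.72 + €3,663.00 = €14,383.72

€14,384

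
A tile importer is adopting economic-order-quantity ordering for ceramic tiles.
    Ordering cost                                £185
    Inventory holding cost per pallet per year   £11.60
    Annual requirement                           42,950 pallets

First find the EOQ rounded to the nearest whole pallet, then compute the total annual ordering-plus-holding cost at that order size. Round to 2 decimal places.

£13,577.24

EOQ = √(2DS/H) = √(2 × 42,950 × 185 / 11.6)
    = √(1,369,956.90) ≈ 1,170.45 → Q = 1,170 pallets
Annual ordering cost = (D/Q)·S = (42,950/1,170) × 185 = £6,791.24
Annual holding cost  = (Q/2)·H = (1,170/2) × 11.6 = £6,786.00
Total = £6,791.24 + £6,786.00 = £13,577.24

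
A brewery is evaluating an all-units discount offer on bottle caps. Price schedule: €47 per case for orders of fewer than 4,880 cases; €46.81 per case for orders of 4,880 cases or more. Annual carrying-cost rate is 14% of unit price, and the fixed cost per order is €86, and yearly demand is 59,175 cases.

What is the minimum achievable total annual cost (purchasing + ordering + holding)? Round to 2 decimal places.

€2,787,014.88

H₁ = 14%×€47 = €6.5800;  H₂ = 14%×€46.81 = €6.5534
EOQ₁ = √(2×59,175×86/6.5800) = 1,243.71  (< 4,880, feasible at tier 1)
EOQ₂ = √(2×59,175×86/6.5534) = 1,246.24  (< 4,880 → use Q = 4,880 at tier-2 price)
TC(tier 1 (EOQ₁), Q≈1,243.7) = €2,789,408.64
TC(tier 2, Q≈4,880.0) = €2,787,014.88
Minimum at tier 2: €2,787,014.88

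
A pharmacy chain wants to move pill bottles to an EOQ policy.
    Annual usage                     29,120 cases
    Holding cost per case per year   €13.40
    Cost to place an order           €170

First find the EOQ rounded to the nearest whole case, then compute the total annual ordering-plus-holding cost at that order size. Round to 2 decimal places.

€11,518.28

2DS/H = 2·29,120·170/13.4 = 738,865.67
EOQ = √738,865.67 ≈ 859.57 → Q = 860 cases
Ordering: D/Q × S = 29,120/860 × €170 = €5,756.28
Holding:  Q/2 × H = 860/2 × €13.4 = €5,762.00
Total = €5,756.28 + €5,762.00 = €11,518.28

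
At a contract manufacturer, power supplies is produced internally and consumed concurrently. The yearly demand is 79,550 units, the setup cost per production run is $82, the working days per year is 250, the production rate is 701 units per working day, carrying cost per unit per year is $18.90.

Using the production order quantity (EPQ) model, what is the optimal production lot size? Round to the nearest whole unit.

1,124 units

d = 79,550/250 = 318.2000 units/day;  effective holding cost H(1 − d/p) = 18.9·(1 − 318.2000/701) = 10.32086
Q* = √(2DS / H_eff) = √(2·79,550·82 / 10.32086) ≈ 1,124.31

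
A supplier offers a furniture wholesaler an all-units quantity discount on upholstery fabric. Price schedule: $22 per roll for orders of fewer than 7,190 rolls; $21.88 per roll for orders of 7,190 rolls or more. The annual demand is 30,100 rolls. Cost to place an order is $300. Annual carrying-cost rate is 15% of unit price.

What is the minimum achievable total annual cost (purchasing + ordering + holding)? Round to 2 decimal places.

$669,919.97

H₁ = 15%×$22 = $3.3000;  H₂ = 15%×$21.88 = $3.2820
EOQ₁ = √(2×30,100×300/3.3000) = 2,339.39  (< 7,190, feasible at tier 1)
EOQ₂ = √(2×30,100×300/3.2820) = 2,345.79  (< 7,190 → use Q = 7,190 at tier-2 price)
TC(tier 1 (EOQ₁), Q≈2,339.4) = $669,919.97
TC(tier 2, Q≈7,190.0) = $671,642.70
Minimum at tier 1 (EOQ₁): $669,919.97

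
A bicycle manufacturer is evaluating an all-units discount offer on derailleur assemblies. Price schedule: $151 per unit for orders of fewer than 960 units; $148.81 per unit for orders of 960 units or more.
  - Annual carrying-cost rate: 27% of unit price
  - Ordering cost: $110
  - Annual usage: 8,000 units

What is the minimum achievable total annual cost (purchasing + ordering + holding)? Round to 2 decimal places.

$1,210,682.44

H₁ = 27%×$151 = $40.7700;  H₂ = 27%×$148.81 = $40.1787
EOQ₁ = √(2×8,000×110/40.7700) = 207.77  (< 960, feasible at tier 1)
EOQ₂ = √(2×8,000×110/40.1787) = 209.29  (< 960 → use Q = 960 at tier-2 price)
TC(tier 1 (EOQ₁), Q≈207.8) = $1,216,470.84
TC(tier 2, Q≈960.0) = $1,210,682.44
Minimum at tier 2: $1,210,682.44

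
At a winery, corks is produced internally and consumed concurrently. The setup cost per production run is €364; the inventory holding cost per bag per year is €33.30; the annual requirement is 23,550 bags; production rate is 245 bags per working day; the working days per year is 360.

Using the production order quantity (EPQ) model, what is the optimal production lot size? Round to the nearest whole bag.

d = 23,550/360 = 65.4167 bags/day;  effective holding cost H(1 − d/p) = 33.3·(1 − 65.4167/245) = 24.40867
Q* = √(2DS / H_eff) = √(2·23,550·364 / 24.40867) ≈ 838.09

838 bags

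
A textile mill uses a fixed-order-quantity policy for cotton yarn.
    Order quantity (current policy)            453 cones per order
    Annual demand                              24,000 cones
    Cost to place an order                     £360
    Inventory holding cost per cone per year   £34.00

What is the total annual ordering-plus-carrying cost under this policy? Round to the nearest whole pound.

£26,774

Annual ordering cost = (D/Q)·S = (24,000/453) × 360 = £19,072.85
Annual holding cost  = (Q/2)·H = (453/2) × 34 = £7,701.00
Total = £19,072.85 + £7,701.00 = £26,773.85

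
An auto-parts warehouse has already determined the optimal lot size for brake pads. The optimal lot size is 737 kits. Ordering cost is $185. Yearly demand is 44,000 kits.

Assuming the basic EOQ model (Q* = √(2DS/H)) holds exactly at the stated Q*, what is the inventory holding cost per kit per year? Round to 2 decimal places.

From Q* = √(2DS/H) ⇒ Q*² = 2DS/H.
H = 2DS / Q² = 2 × 44,000 × 185 / 737² = 29.9723

$29.97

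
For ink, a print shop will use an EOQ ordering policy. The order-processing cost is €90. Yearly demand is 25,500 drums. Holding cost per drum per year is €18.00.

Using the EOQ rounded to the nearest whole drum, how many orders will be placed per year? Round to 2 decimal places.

EOQ = √(2DS/H) = √(2 × 25,500 × 90 / 18)
    = √(255,000.00) ≈ 504.98 → Q = 505
Orders per year = D/Q = 25,500 / 505 = 50.495

50.50 orders per year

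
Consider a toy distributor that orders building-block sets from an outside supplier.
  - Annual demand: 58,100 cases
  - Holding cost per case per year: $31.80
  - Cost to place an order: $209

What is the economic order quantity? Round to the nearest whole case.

874 cases

Optimal lot size Q* = (2 × 58,100 × $209 / $31.8)^½ ≈ 873.90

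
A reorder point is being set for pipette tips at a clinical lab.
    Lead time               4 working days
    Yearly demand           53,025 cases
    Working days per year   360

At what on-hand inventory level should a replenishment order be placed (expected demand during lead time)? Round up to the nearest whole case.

590 cases

Daily demand d = 53,025 / 360 = 147.292 cases/day
Demand during lead time = 147.292 × 4 = 589.17
Reorder point = 589.17 → round up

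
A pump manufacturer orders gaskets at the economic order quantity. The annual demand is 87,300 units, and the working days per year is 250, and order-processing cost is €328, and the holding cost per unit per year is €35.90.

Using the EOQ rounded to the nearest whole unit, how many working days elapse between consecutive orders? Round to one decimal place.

3.6 days

Q* = √(2·D·S / H) = √(2·87,300·328 / 35.9) = √1,595,231.2 ≈ 1,263.02 → Q = 1,263 units
T = Q/D × 250 days = 1,263/87,300 × 250 = 3.617 days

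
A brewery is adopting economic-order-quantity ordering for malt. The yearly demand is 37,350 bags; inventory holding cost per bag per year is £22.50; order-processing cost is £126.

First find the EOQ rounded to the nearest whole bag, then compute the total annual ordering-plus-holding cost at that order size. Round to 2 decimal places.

£14,552.47

2DS/H = 2·37,350·126/22.5 = 418,320.00
EOQ = √418,320.00 ≈ 646.78 → Q = 647 bags
Orders/yr = 37,350/647 = 57.728; ordering cost = 57.728 × £126 = £7,273.72
Average inventory = 647/2 = 323.5; holding cost = 323.5 × £22.5 = £7,278.75
Total = £7,273.72 + £7,278.75 = £14,552.47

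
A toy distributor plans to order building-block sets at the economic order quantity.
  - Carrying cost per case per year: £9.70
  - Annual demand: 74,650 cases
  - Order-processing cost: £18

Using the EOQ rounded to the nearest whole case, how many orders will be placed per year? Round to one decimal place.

141.9 orders per year

Optimal lot size Q* = (2 × 74,650 × £18 / £9.7)^½ ≈ 526.36 → Q = 526
Orders per year = D/Q = 74,650 / 526 = 141.920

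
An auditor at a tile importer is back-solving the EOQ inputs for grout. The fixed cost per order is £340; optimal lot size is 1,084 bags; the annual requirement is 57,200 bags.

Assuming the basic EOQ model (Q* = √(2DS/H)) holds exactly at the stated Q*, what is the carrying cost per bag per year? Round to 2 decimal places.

£33.10

From Q* = √(2DS/H) ⇒ Q*² = 2DS/H.
H = 2DS / Q² = 2 × 57,200 × 340 / 1,084² = 33.1014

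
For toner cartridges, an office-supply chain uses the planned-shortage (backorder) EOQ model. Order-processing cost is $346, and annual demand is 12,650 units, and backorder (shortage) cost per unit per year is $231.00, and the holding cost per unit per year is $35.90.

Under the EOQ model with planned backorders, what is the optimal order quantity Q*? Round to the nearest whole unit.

531 units

Basic EOQ = √(2·12,650·346/35.9) = 493.800
Backorder adjustment √((H+b)/b) = √((35.9+231)/231) = 1.0749
Q* = 493.800 × 1.0749 ≈ 530.79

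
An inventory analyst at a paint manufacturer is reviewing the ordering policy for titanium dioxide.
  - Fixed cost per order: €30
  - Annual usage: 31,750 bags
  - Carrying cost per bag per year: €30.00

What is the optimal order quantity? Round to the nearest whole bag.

252 bags

2DS/H = 2·31,750·30/30 = 63,500.00
EOQ = √63,500.00 ≈ 251.99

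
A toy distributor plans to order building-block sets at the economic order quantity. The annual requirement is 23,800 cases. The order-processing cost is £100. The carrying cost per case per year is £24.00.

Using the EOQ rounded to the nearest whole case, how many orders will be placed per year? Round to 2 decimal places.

53.48 orders per year

Q* = √(2·D·S / H) = √(2·23,800·100 / 24) = √198,333.3 ≈ 445.35 → Q = 445
Orders per year = D/Q = 23,800 / 445 = 53.483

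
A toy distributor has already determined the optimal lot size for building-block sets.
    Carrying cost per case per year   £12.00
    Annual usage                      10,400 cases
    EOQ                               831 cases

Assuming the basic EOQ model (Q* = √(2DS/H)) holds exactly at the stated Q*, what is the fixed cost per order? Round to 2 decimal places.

EOQ relation: Q² = 2DS/H, so rearrange for the unknown.
S = Q²H / (2D) = 831² × 12 / (2 × 10,400) = 398.4006

£398.40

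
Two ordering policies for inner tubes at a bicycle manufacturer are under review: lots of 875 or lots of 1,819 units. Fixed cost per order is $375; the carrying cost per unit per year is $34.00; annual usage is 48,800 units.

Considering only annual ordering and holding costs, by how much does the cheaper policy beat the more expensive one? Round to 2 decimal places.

TC(Q) = (D/Q)S + (Q/2)H
TC(875) = (48,800/875)×375 + (875/2)×34 = $35,789.29
TC(1,819) = (48,800/1,819)×375 + (1,819/2)×34 = $40,983.47
|ΔTC| = |$35,789.29 − $40,983.47| = $5,194.19

$5,194.19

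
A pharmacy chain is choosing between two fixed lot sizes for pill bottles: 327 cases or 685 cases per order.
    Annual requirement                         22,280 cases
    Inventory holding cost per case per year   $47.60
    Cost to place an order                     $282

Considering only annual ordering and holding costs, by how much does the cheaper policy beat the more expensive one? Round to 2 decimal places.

TC(Q) = (D/Q)S + (Q/2)H
TC(327) = (22,280/327)×282 + (327/2)×47.6 = $26,996.54
TC(685) = (22,280/685)×282 + (685/2)×47.6 = $25,475.20
Lots of 685 are cheaper by $1,521.34.

$1,521.34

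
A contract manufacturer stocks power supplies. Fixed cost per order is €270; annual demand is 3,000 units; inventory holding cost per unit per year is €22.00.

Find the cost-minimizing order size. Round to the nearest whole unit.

2DS/H = 2·3,000·270/22 = 73,636.36
EOQ = √73,636.36 ≈ 271.36

271 units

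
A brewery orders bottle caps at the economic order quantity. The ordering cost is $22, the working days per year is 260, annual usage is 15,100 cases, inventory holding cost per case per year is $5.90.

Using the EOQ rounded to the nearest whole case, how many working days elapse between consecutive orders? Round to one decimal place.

2DS/H = 2·15,100·22/5.9 = 112,610.17
EOQ = √112,610.17 ≈ 335.57 → Q = 336 cases
Cycle time = (working days × Q)/D = (260 × 336) / 15,100 = 5.785 days

5.8 days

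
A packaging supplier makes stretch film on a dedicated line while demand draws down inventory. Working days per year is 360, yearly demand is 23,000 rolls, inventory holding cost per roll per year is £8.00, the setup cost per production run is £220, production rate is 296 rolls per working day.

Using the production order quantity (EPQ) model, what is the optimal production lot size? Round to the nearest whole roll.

1,270 rolls

d = 23,000/360 = 63.8889 rolls/day;  effective holding cost H(1 − d/p) = 8·(1 − 63.8889/296) = 6.27327
Q* = √(2DS / H_eff) = √(2·23,000·220 / 6.27327) ≈ 1,270.12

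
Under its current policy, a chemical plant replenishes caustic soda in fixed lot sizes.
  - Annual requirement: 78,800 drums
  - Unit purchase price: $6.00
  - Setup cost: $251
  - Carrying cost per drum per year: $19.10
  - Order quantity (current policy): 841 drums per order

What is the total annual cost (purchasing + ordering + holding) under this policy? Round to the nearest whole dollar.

Ordering: D/Q × S = 78,800/841 × $251 = $23,518.19
Holding:  Q/2 × H = 841/2 × $19.1 = $8,031.55
Purchase cost = D·C = 78,800 × 6 = $472,800.00
Total = $23,518.19 + $8,031.55 + $472,800.00 = $504,349.74

$504,350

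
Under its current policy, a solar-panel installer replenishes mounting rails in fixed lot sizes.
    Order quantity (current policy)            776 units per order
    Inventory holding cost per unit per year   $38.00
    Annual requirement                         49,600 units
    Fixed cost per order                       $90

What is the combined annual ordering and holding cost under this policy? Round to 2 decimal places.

$20,496.58

Orders/yr = 49,600/776 = 63.918; ordering cost = 63.918 × $90 = $5,752.58
Average inventory = 776/2 = 388; holding cost = 388 × $38 = $14,744.00
Total = $5,752.58 + $14,744.00 = $20,496.58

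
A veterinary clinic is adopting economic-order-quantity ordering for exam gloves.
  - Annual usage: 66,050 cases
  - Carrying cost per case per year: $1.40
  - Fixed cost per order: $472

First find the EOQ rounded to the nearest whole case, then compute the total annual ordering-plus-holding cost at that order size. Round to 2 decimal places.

Q* = √(2·D·S / H) = √(2·66,050·472 / 1.4) = √44,536,571.4 ≈ 6,673.57 → Q = 6,674 cases
Annual ordering cost = (D/Q)·S = (66,050/6,674) × 472 = $4,671.20
Annual holding cost  = (Q/2)·H = (6,674/2) × 1.4 = $4,671.80
Total = $4,671.20 + $4,671.80 = $9,343.00

$9,343.00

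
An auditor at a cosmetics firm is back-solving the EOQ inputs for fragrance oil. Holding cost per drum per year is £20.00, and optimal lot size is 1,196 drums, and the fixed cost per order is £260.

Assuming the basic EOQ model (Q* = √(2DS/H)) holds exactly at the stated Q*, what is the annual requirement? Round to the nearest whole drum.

55,016 drums per year

EOQ relation: Q² = 2DS/H, so rearrange for the unknown.
D = Q²H / (2S) = 1,196² × 20 / (2 × 260) = 55,016.00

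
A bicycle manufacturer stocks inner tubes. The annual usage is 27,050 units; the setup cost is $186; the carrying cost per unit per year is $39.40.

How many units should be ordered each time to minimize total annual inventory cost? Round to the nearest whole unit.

505 units

EOQ = √(2DS/H) = √(2 × 27,050 × 186 / 39.4)
    = √(255,395.94) ≈ 505.37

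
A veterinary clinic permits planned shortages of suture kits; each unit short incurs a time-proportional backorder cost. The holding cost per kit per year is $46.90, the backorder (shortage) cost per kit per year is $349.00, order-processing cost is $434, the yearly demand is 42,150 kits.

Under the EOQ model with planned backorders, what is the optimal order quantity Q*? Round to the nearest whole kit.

Basic EOQ = √(2·42,150·434/46.9) = 883.227
Backorder adjustment √((H+b)/b) = √((46.9+349)/349) = 1.0651
Q* = 883.227 × 1.0651 ≈ 940.70

941 kits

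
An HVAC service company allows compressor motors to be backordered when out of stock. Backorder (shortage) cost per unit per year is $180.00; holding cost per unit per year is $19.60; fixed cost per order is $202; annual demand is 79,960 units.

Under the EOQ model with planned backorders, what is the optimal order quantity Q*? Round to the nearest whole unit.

Q* = √(2DS/H) · √((H + b)/b)
   = √(2 × 79,960 × 202 / 19.6) · √((19.6 + 180) / 180)
   = 1,283.805 × 1.0530 ≈ 1,351.90

1,352 units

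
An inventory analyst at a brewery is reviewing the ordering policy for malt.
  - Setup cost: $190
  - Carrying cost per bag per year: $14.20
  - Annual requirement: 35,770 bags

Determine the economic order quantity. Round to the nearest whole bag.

EOQ = √(2DS/H) = √(2 × 35,770 × 190 / 14.2)
    = √(957,225.35) ≈ 978.38

978 bags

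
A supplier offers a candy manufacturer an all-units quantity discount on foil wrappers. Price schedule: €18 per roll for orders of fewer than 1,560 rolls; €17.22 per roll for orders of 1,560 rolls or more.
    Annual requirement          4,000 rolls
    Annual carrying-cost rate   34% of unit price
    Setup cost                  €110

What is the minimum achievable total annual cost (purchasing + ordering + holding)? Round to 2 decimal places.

H₁ = 34%×€18 = €6.1200;  H₂ = 34%×€17.22 = €5.8548
EOQ₁ = √(2×4,000×110/6.1200) = 379.20  (< 1,560, feasible at tier 1)
EOQ₂ = √(2×4,000×110/5.8548) = 387.69  (< 1,560 → use Q = 1,560 at tier-2 price)
TC(tier 1 (EOQ₁), Q≈379.2) = €74,320.69
TC(tier 2, Q≈1,560.0) = €73,728.80
Minimum at tier 2: €73,728.80

€73,728.80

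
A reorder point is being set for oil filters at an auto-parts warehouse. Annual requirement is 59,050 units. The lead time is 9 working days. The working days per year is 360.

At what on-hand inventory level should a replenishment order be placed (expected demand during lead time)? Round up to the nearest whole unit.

Daily demand d = 59,050 / 360 = 164.028 units/day
Demand during lead time = 164.028 × 9 = 1,476.25
Reorder point = 1,476.25 → round up

1,477 units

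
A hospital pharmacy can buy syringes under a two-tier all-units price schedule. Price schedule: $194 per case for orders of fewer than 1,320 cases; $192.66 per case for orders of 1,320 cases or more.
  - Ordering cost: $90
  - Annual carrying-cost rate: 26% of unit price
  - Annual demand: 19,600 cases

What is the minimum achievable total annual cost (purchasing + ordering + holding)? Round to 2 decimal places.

$3,810,532.82

H₁ = 26%×$194 = $50.4400;  H₂ = 26%×$192.66 = $50.0916
EOQ₁ = √(2×19,600×90/50.4400) = 264.47  (< 1,320, feasible at tier 1)
EOQ₂ = √(2×19,600×90/50.0916) = 265.39  (< 1,320 → use Q = 1,320 at tier-2 price)
TC(tier 1 (EOQ₁), Q≈264.5) = $3,815,739.88
TC(tier 2, Q≈1,320.0) = $3,810,532.82
Minimum at tier 2: $3,810,532.82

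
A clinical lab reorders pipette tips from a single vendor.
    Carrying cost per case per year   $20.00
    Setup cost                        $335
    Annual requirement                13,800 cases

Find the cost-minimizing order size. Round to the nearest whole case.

Q* = √(2·D·S / H) = √(2·13,800·335 / 20) = √462,300.0 ≈ 679.93

680 cases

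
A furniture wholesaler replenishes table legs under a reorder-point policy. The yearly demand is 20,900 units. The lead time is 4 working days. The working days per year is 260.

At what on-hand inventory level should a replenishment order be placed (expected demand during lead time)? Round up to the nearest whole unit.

322 units

Daily demand d = 20,900 / 260 = 80.385 units/day
Demand during lead time = 80.385 × 4 = 321.54
Reorder point = 321.54 → round up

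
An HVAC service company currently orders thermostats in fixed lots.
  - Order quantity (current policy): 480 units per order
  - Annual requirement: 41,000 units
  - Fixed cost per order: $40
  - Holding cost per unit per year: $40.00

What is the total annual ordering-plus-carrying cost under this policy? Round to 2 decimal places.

$13,016.67

Ordering: D/Q × S = 41,000/480 × $40 = $3,416.67
Holding:  Q/2 × H = 480/2 × $40 = $9,600.00
Total = $3,416.67 + $9,600.00 = $13,016.67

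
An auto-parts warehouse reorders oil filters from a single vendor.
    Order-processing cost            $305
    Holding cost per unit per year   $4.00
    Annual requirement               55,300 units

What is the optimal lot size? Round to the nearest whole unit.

2,904 units

Q* = √(2·D·S / H) = √(2·55,300·305 / 4) = √8,433,250.0 ≈ 2,904.01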